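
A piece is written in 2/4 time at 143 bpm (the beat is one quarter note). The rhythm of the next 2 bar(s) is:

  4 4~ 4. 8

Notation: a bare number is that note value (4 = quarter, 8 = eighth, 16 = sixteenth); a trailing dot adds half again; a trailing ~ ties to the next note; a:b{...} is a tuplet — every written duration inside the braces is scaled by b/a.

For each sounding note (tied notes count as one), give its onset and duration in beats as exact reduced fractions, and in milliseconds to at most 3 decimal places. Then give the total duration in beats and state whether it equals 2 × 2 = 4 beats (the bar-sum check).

1) 0.0ms=0b +419.58ms=1b
2) 419.58ms=1b +1048.951ms=5/2b
3) 1468.531ms=7/2b +209.79ms=1/2b
Σ=4b of 4 (143bpm 2/4) — PASS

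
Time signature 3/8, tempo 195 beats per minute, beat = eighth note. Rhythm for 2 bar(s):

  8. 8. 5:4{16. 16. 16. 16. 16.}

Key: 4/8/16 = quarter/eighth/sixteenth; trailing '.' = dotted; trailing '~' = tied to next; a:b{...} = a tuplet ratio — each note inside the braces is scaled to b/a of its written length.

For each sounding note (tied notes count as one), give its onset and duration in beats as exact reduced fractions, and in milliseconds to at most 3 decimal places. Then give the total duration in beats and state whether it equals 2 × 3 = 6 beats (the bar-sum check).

1) 0.0ms=0b +461.538ms=3/2b
2) 461.538ms=3/2b +461.538ms=3/2b
3) 923.077ms=3b +184.615ms=3/5b
4) 1107.692ms=18/5b +184.615ms=3/5b
5) 1292.308ms=21/5b +184.615ms=3/5b
6) 1476.923ms=24/5b +184.615ms=3/5b
7) 1661.538ms=27/5b +184.615ms=3/5b
Σ=6b of 6 (195bpm 3/8) — PASS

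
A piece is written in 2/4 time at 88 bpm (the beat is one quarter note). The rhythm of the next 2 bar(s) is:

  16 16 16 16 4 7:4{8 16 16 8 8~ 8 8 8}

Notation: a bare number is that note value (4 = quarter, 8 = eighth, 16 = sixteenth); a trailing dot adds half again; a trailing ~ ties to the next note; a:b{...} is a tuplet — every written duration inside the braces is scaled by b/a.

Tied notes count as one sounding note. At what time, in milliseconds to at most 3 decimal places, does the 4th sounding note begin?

note 4 onset = 3/4b = 511.364ms

1. 0.0ms @ 0 + 170.455ms (1/4)
2. 170.455ms @ 1/4 + 170.455ms (1/4)
3. 340.909ms @ 1/2 + 170.455ms (1/4)
4. 511.364ms @ 3/4 + 170.455ms (1/4)
5. 681.818ms @ 1 + 681.818ms (1)
6. 1363.636ms @ 2 + 194.805ms (2/7)
7. 1558.442ms @ 16/7 + 97.403ms (1/7)
8. 1655.844ms @ 17/7 + 97.403ms (1/7)
9. 1753.247ms @ 18/7 + 194.805ms (2/7)
10. 1948.052ms @ 20/7 + 389.61ms (4/7)
11. 2337.662ms @ 24/7 + 194.805ms (2/7)
12. 2532.468ms @ 26/7 + 194.805ms (2/7)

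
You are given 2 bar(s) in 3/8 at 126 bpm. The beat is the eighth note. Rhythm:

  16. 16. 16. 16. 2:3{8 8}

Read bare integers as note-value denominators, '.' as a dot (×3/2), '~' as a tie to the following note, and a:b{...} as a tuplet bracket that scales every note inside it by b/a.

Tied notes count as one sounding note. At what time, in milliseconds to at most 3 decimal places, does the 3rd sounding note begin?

1. 0.0ms @ 0 + 357.143ms (3/4)
2. 357.143ms @ 3/4 + 357.143ms (3/4)
3. 714.286ms @ 3/2 + 357.143ms (3/4)
4. 1071.429ms @ 9/4 + 357.143ms (3/4)
5. 1428.571ms @ 3 + 714.286ms (3/2)
6. 2142.857ms @ 9/2 + 714.286ms (3/2)

note 3 onset = 3/2b = 714.286ms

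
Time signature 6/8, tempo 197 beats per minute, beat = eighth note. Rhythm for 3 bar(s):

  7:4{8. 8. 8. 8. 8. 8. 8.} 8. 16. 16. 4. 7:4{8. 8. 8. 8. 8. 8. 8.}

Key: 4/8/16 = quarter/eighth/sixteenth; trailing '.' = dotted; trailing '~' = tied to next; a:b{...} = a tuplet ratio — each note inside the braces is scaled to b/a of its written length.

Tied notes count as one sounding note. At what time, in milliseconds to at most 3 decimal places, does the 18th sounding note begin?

1. 0.0ms @ 0 + 261.059ms (6/7)
2. 261.059ms @ 6/7 + 261.059ms (6/7)
3. 522.117ms @ 12/7 + 261.059ms (6/7)
4. 783.176ms @ 18/7 + 261.059ms (6/7)
5. 1044.235ms @ 24/7 + 261.059ms (6/7)
6. 1305.294ms @ 30/7 + 261.059ms (6/7)
7. 1566.352ms @ 36/7 + 261.059ms (6/7)
8. 1827.411ms @ 6 + 456.853ms (3/2)
9. 2284.264ms @ 15/2 + 228.426ms (3/4)
10. 2512.69ms @ 33/4 + 228.426ms (3/4)
11. 2741.117ms @ 9 + 913.706ms (3)
12. 3654.822ms @ 12 + 261.059ms (6/7)
13. 3915.881ms @ 90/7 + 261.059ms (6/7)
14. 4176.94ms @ 96/7 + 261.059ms (6/7)
15. 4437.999ms @ 102/7 + 261.059ms (6/7)
16. 4699.057ms @ 108/7 + 261.059ms (6/7)
17. 4960.116ms @ 114/7 + 261.059ms (6/7)
18. 5221.175ms @ 120/7 + 261.059ms (6/7)

note 18 onset = 120/7b = 5221.175ms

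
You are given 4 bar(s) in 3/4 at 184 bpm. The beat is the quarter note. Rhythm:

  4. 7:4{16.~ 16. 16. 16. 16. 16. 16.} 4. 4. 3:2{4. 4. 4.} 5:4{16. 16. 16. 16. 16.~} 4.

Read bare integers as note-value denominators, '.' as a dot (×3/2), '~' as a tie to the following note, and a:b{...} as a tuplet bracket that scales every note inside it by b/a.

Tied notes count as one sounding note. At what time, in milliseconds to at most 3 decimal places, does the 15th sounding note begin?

note 15 onset = 48/5b = 3130.435ms

1. 0.0ms @ 0 + 489.13ms (3/2)
2. 489.13ms @ 3/2 + 139.752ms (3/7)
3. 628.882ms @ 27/14 + 69.876ms (3/14)
4. 698.758ms @ 15/7 + 69.876ms (3/14)
5. 768.634ms @ 33/14 + 69.876ms (3/14)
6. 838.509ms @ 18/7 + 69.876ms (3/14)
7. 908.385ms @ 39/14 + 69.876ms (3/14)
8. 978.261ms @ 3 + 489.13ms (3/2)
9. 1467.391ms @ 9/2 + 489.13ms (3/2)
10. 1956.522ms @ 6 + 326.087ms (1)
11. 2282.609ms @ 7 + 326.087ms (1)
12. 2608.696ms @ 8 + 326.087ms (1)
13. 2934.783ms @ 9 + 97.826ms (3/10)
14. 3032.609ms @ 93/10 + 97.826ms (3/10)
15. 3130.435ms @ 48/5 + 97.826ms (3/10)
16. 3228.261ms @ 99/10 + 97.826ms (3/10)
17. 3326.087ms @ 51/5 + 586.957ms (9/5)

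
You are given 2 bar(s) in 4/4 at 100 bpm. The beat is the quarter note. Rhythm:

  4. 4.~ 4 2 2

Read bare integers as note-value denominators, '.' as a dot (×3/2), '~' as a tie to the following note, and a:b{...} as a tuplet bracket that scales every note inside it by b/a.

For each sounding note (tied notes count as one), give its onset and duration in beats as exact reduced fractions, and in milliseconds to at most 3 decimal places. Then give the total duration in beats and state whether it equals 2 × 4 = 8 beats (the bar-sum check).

1) 0.0ms=0b +900.0ms=3/2b
2) 900.0ms=3/2b +1500.0ms=5/2b
3) 2400.0ms=4b +1200.0ms=2b
4) 3600.0ms=6b +1200.0ms=2b
Σ=8b of 8 (100bpm 4/4) — PASS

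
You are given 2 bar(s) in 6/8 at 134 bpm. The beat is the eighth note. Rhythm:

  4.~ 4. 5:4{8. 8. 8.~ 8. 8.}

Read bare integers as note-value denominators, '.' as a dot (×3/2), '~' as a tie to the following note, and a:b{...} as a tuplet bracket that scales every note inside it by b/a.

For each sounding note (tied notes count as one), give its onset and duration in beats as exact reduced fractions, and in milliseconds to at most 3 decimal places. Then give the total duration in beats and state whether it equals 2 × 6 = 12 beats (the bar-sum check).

1) 0.0ms=0b +2686.567ms=6b
2) 2686.567ms=6b +537.313ms=6/5b
3) 3223.881ms=36/5b +537.313ms=6/5b
4) 3761.194ms=42/5b +1074.627ms=12/5b
5) 4835.821ms=54/5b +537.313ms=6/5b
Σ=12b of 12 (134bpm 6/8) — PASS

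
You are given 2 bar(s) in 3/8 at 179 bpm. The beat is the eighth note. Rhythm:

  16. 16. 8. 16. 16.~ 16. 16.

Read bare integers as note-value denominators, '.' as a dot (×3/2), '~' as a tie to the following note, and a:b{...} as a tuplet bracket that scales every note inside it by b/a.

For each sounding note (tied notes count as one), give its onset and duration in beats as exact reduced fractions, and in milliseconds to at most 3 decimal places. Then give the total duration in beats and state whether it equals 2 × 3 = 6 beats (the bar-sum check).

1) 0.0ms=0b +251.397ms=3/4b
2) 251.397ms=3/4b +251.397ms=3/4b
3) 502.793ms=3/2b +502.793ms=3/2b
4) 1005.587ms=3b +251.397ms=3/4b
5) 1256.983ms=15/4b +502.793ms=3/2b
6) 1759.777ms=21/4b +251.397ms=3/4b
Σ=6b of 6 (179bpm 3/8) — PASS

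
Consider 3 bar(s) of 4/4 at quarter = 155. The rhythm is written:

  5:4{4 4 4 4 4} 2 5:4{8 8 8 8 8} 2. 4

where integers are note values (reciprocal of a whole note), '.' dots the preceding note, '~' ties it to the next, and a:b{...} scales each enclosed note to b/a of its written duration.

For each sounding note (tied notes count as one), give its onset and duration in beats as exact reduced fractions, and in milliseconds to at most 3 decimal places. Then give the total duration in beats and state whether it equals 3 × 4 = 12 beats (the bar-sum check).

1) 0.0ms=0b +309.677ms=4/5b
2) 309.677ms=4/5b +309.677ms=4/5b
3) 619.355ms=8/5b +309.677ms=4/5b
4) 929.032ms=12/5b +309.677ms=4/5b
5) 1238.71ms=16/5b +309.677ms=4/5b
6) 1548.387ms=4b +774.194ms=2b
7) 2322.581ms=6b +154.839ms=2/5b
8) 2477.419ms=32/5b +154.839ms=2/5b
9) 2632.258ms=34/5b +154.839ms=2/5b
10) 2787.097ms=36/5b +154.839ms=2/5b
11) 2941.935ms=38/5b +154.839ms=2/5b
12) 3096.774ms=8b +1161.29ms=3b
13) 4258.065ms=11b +387.097ms=1b
Σ=12b of 12 (155bpm 4/4) — PASS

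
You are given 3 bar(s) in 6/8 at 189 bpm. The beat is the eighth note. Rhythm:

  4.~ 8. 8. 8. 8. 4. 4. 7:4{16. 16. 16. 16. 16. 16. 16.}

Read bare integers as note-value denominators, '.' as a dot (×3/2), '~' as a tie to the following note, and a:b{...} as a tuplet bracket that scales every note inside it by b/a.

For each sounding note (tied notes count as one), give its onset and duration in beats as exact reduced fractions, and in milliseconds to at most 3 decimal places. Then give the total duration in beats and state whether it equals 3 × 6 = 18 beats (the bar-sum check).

1) 0.0ms=0b +1428.571ms=9/2b
2) 1428.571ms=9/2b +476.19ms=3/2b
3) 1904.762ms=6b +476.19ms=3/2b
4) 2380.952ms=15/2b +476.19ms=3/2b
5) 2857.143ms=9b +952.381ms=3b
6) 3809.524ms=12b +952.381ms=3b
7) 4761.905ms=15b +136.054ms=3/7b
8) 4897.959ms=108/7b +136.054ms=3/7b
9) 5034.014ms=111/7b +136.054ms=3/7b
10) 5170.068ms=114/7b +136.054ms=3/7b
11) 5306.122ms=117/7b +136.054ms=3/7b
12) 5442.177ms=120/7b +136.054ms=3/7b
13) 5578.231ms=123/7b +136.054ms=3/7b
Σ=18b of 18 (189bpm 6/8) — PASS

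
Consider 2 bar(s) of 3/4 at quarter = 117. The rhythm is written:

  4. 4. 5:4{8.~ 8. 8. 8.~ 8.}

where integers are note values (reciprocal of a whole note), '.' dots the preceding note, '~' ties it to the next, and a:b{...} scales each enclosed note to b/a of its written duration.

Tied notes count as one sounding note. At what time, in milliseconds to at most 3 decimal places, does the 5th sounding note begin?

1. 0.0ms @ 0 + 769.231ms (3/2)
2. 769.231ms @ 3/2 + 769.231ms (3/2)
3. 1538.462ms @ 3 + 615.385ms (6/5)
4. 2153.846ms @ 21/5 + 307.692ms (3/5)
5. 2461.538ms @ 24/5 + 615.385ms (6/5)

note 5 onset = 24/5b = 2461.538ms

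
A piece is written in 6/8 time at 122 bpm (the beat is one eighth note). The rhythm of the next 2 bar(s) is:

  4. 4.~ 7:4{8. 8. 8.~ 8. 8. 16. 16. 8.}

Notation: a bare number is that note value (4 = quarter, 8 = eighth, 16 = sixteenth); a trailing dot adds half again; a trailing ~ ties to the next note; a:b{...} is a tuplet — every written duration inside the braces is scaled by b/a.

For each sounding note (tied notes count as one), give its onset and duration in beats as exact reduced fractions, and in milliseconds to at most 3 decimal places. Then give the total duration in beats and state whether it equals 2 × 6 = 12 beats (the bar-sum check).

1) 0.0ms=0b +1475.41ms=3b
2) 1475.41ms=3b +1896.956ms=27/7b
3) 3372.365ms=48/7b +421.546ms=6/7b
4) 3793.911ms=54/7b +843.091ms=12/7b
5) 4637.002ms=66/7b +421.546ms=6/7b
6) 5058.548ms=72/7b +210.773ms=3/7b
7) 5269.321ms=75/7b +210.773ms=3/7b
8) 5480.094ms=78/7b +421.546ms=6/7b
Σ=12b of 12 (122bpm 6/8) — PASS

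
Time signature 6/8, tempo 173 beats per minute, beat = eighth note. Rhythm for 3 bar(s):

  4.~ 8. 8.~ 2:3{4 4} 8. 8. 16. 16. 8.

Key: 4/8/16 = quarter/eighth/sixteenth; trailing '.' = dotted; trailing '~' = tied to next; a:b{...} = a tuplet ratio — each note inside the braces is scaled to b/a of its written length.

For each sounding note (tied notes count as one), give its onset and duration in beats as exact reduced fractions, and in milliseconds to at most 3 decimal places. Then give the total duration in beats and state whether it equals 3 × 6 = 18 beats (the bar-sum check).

1) 0.0ms=0b +1560.694ms=9/2b
2) 1560.694ms=9/2b +1560.694ms=9/2b
3) 3121.387ms=9b +1040.462ms=3b
4) 4161.85ms=12b +520.231ms=3/2b
5) 4682.081ms=27/2b +520.231ms=3/2b
6) 5202.312ms=15b +260.116ms=3/4b
7) 5462.428ms=63/4b +260.116ms=3/4b
8) 5722.543ms=33/2b +520.231ms=3/2b
Σ=18b of 18 (173bpm 6/8) — PASS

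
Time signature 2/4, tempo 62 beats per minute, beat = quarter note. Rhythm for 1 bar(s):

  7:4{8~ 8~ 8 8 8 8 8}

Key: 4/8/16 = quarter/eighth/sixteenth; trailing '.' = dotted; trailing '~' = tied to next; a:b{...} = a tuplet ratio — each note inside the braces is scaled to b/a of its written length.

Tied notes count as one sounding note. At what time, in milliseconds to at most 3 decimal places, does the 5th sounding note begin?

1. 0.0ms @ 0 + 829.493ms (6/7)
2. 829.493ms @ 6/7 + 276.498ms (2/7)
3. 1105.991ms @ 8/7 + 276.498ms (2/7)
4. 1382.488ms @ 10/7 + 276.498ms (2/7)
5. 1658.986ms @ 12/7 + 276.498ms (2/7)

note 5 onset = 12/7b = 1658.986ms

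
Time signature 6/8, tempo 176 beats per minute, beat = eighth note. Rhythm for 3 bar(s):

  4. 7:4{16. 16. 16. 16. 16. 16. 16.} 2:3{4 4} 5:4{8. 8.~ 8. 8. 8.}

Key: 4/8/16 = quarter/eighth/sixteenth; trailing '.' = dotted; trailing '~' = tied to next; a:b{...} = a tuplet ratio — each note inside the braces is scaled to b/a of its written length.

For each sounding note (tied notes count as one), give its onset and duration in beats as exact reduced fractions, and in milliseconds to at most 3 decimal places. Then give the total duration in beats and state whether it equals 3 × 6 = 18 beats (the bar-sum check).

1) 0.0ms=0b +1022.727ms=3b
2) 1022.727ms=3b +146.104ms=3/7b
3) 1168.831ms=24/7b +146.104ms=3/7b
4) 1314.935ms=27/7b +146.104ms=3/7b
5) 1461.039ms=30/7b +146.104ms=3/7b
6) 1607.143ms=33/7b +146.104ms=3/7b
7) 1753.247ms=36/7b +146.104ms=3/7b
8) 1899.351ms=39/7b +146.104ms=3/7b
9) 2045.455ms=6b +1022.727ms=3b
10) 3068.182ms=9b +1022.727ms=3b
11) 4090.909ms=12b +409.091ms=6/5b
12) 4500.0ms=66/5b +818.182ms=12/5b
13) 5318.182ms=78/5b +409.091ms=6/5b
14) 5727.273ms=84/5b +409.091ms=6/5b
Σ=18b of 18 (176bpm 6/8) — PASS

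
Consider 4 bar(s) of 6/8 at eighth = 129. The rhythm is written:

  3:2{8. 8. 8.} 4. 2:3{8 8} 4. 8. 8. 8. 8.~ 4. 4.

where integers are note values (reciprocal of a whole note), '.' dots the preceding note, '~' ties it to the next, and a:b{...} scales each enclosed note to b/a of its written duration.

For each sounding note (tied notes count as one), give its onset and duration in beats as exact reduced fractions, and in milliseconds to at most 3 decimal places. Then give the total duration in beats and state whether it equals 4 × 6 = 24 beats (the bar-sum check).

1) 0.0ms=0b +465.116ms=1b
2) 465.116ms=1b +465.116ms=1b
3) 930.233ms=2b +465.116ms=1b
4) 1395.349ms=3b +1395.349ms=3b
5) 2790.698ms=6b +697.674ms=3/2b
6) 3488.372ms=15/2b +697.674ms=3/2b
7) 4186.047ms=9b +1395.349ms=3b
8) 5581.395ms=12b +697.674ms=3/2b
9) 6279.07ms=27/2b +697.674ms=3/2b
10) 6976.744ms=15b +697.674ms=3/2b
11) 7674.419ms=33/2b +2093.023ms=9/2b
12) 9767.442ms=21b +1395.349ms=3b
Σ=24b of 24 (129bpm 6/8) — PASS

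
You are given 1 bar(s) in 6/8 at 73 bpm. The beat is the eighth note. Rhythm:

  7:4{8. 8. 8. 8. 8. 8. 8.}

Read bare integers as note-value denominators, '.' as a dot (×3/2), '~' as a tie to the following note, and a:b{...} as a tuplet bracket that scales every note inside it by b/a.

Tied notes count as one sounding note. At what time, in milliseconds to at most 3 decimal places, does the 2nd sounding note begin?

note 2 onset = 6/7b = 704.501ms

1. 0.0ms @ 0 + 704.501ms (6/7)
2. 704.501ms @ 6/7 + 704.501ms (6/7)
3. 1409.002ms @ 12/7 + 704.501ms (6/7)
4. 2113.503ms @ 18/7 + 704.501ms (6/7)
5. 2818.004ms @ 24/7 + 704.501ms (6/7)
6. 3522.505ms @ 30/7 + 704.501ms (6/7)
7. 4227.006ms @ 36/7 + 704.501ms (6/7)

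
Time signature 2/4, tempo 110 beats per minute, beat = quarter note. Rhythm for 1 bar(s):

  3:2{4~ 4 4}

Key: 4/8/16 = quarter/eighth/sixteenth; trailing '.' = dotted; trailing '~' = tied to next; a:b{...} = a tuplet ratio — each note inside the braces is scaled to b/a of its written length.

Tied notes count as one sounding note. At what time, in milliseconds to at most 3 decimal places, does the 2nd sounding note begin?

note 2 onset = 4/3b = 727.273ms

1. 0.0ms @ 0 + 727.273ms (4/3)
2. 727.273ms @ 4/3 + 363.636ms (2/3)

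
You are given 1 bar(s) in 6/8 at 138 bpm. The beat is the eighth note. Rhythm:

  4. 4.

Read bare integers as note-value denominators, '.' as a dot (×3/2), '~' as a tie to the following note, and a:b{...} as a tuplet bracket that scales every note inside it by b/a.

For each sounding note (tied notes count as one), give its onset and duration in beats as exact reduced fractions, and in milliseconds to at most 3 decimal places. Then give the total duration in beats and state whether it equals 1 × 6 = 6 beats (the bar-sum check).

1) 0.0ms=0b +1304.348ms=3b
2) 1304.348ms=3b +1304.348ms=3b
Σ=6b of 6 (138bpm 6/8) — PASS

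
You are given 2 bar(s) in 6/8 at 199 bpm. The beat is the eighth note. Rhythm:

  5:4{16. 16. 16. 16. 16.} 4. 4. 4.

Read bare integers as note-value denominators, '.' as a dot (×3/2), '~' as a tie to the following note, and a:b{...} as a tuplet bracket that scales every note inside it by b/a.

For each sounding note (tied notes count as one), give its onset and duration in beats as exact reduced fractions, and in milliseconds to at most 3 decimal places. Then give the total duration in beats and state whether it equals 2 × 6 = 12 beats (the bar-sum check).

1) 0.0ms=0b +180.905ms=3/5b
2) 180.905ms=3/5b +180.905ms=3/5b
3) 361.809ms=6/5b +180.905ms=3/5b
4) 542.714ms=9/5b +180.905ms=3/5b
5) 723.618ms=12/5b +180.905ms=3/5b
6) 904.523ms=3b +904.523ms=3b
7) 1809.045ms=6b +904.523ms=3b
8) 2713.568ms=9b +904.523ms=3b
Σ=12b of 12 (199bpm 6/8) — PASS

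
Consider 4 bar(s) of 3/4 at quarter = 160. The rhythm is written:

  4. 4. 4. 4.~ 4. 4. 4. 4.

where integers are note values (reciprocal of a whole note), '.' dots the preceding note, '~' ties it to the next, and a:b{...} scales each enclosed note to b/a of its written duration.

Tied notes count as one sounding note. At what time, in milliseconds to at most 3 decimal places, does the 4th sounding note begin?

1. 0.0ms @ 0 + 562.5ms (3/2)
2. 562.5ms @ 3/2 + 562.5ms (3/2)
3. 1125.0ms @ 3 + 562.5ms (3/2)
4. 1687.5ms @ 9/2 + 1125.0ms (3)
5. 2812.5ms @ 15/2 + 562.5ms (3/2)
6. 3375.0ms @ 9 + 562.5ms (3/2)
7. 3937.5ms @ 21/2 + 562.5ms (3/2)

note 4 onset = 9/2b = 1687.5ms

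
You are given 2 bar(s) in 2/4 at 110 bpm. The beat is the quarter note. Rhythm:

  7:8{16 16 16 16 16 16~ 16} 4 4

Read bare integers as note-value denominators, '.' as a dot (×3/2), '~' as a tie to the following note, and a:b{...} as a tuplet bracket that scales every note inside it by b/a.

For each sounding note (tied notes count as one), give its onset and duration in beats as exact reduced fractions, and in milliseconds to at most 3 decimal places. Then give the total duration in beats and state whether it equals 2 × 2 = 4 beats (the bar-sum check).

1) 0.0ms=0b +155.844ms=2/7b
2) 155.844ms=2/7b +155.844ms=2/7b
3) 311.688ms=4/7b +155.844ms=2/7b
4) 467.532ms=6/7b +155.844ms=2/7b
5) 623.377ms=8/7b +155.844ms=2/7b
6) 779.221ms=10/7b +311.688ms=4/7b
7) 1090.909ms=2b +545.455ms=1b
8) 1636.364ms=3b +545.455ms=1b
Σ=4b of 4 (110bpm 2/4) — PASS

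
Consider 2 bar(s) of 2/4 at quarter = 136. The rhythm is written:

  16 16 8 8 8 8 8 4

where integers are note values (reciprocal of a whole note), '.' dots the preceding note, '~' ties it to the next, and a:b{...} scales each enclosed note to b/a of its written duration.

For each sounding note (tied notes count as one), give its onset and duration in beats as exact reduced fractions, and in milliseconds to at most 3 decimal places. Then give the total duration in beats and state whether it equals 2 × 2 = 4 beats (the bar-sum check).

1) 0.0ms=0b +110.294ms=1/4b
2) 110.294ms=1/4b +110.294ms=1/4b
3) 220.588ms=1/2b +220.588ms=1/2b
4) 441.176ms=1b +220.588ms=1/2b
5) 661.765ms=3/2b +220.588ms=1/2b
6) 882.353ms=2b +220.588ms=1/2b
7) 1102.941ms=5/2b +220.588ms=1/2b
8) 1323.529ms=3b +441.176ms=1b
Σ=4b of 4 (136bpm 2/4) — PASS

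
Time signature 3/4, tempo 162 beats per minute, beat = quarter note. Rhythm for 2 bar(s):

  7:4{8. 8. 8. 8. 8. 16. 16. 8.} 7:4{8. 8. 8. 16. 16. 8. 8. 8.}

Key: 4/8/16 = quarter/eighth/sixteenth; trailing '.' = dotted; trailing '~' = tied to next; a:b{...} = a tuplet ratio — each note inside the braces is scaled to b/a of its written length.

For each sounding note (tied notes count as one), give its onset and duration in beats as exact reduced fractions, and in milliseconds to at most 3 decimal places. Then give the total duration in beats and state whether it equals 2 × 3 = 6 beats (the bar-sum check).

1) 0.0ms=0b +158.73ms=3/7b
2) 158.73ms=3/7b +158.73ms=3/7b
3) 317.46ms=6/7b +158.73ms=3/7b
4) 476.19ms=9/7b +158.73ms=3/7b
5) 634.921ms=12/7b +158.73ms=3/7b
6) 793.651ms=15/7b +79.365ms=3/14b
7) 873.016ms=33/14b +79.365ms=3/14b
8) 952.381ms=18/7b +158.73ms=3/7b
9) 1111.111ms=3b +158.73ms=3/7b
10) 1269.841ms=24/7b +158.73ms=3/7b
11) 1428.571ms=27/7b +158.73ms=3/7b
12) 1587.302ms=30/7b +79.365ms=3/14b
13) 1666.667ms=9/2b +79.365ms=3/14b
14) 1746.032ms=33/7b +158.73ms=3/7b
15) 1904.762ms=36/7b +158.73ms=3/7b
16) 2063.492ms=39/7b +158.73ms=3/7b
Σ=6b of 6 (162bpm 3/4) — PASS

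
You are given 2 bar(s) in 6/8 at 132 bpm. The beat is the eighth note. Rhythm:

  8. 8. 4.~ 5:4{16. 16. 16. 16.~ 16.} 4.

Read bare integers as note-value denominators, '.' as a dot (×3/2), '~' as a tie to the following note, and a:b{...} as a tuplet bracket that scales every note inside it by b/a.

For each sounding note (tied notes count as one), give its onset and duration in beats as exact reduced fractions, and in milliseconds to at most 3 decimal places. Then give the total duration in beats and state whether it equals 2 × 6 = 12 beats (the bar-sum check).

1) 0.0ms=0b +681.818ms=3/2b
2) 681.818ms=3/2b +681.818ms=3/2b
3) 1363.636ms=3b +1636.364ms=18/5b
4) 3000.0ms=33/5b +272.727ms=3/5b
5) 3272.727ms=36/5b +272.727ms=3/5b
6) 3545.455ms=39/5b +545.455ms=6/5b
7) 4090.909ms=9b +1363.636ms=3b
Σ=12b of 12 (132bpm 6/8) — PASS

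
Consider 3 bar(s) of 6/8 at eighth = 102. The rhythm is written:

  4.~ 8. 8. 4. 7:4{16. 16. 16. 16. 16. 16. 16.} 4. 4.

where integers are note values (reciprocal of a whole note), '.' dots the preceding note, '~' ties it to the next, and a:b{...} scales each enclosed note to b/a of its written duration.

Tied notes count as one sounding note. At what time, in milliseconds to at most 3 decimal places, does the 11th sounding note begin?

1. 0.0ms @ 0 + 2647.059ms (9/2)
2. 2647.059ms @ 9/2 + 882.353ms (3/2)
3. 3529.412ms @ 6 + 1764.706ms (3)
4. 5294.118ms @ 9 + 252.101ms (3/7)
5. 5546.218ms @ 66/7 + 252.101ms (3/7)
6. 5798.319ms @ 69/7 + 252.101ms (3/7)
7. 6050.42ms @ 72/7 + 252.101ms (3/7)
8. 6302.521ms @ 75/7 + 252.101ms (3/7)
9. 6554.622ms @ 78/7 + 252.101ms (3/7)
10. 6806.723ms @ 81/7 + 252.101ms (3/7)
11. 7058.824ms @ 12 + 1764.706ms (3)
12. 8823.529ms @ 15 + 1764.706ms (3)

note 11 onset = 12b = 7058.824ms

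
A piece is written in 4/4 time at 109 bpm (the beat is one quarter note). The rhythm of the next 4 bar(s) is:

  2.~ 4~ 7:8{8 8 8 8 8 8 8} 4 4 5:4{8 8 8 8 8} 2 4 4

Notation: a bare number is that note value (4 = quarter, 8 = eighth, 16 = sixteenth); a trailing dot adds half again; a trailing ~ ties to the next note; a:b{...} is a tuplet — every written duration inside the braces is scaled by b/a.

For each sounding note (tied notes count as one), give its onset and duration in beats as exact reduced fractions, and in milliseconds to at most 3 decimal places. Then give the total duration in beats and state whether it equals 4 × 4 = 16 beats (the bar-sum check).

1) 0.0ms=0b +2516.383ms=32/7b
2) 2516.383ms=32/7b +314.548ms=4/7b
3) 2830.931ms=36/7b +314.548ms=4/7b
4) 3145.478ms=40/7b +314.548ms=4/7b
5) 3460.026ms=44/7b +314.548ms=4/7b
6) 3774.574ms=48/7b +314.548ms=4/7b
7) 4089.122ms=52/7b +314.548ms=4/7b
8) 4403.67ms=8b +550.459ms=1b
9) 4954.128ms=9b +550.459ms=1b
10) 5504.587ms=10b +220.183ms=2/5b
11) 5724.771ms=52/5b +220.183ms=2/5b
12) 5944.954ms=54/5b +220.183ms=2/5b
13) 6165.138ms=56/5b +220.183ms=2/5b
14) 6385.321ms=58/5b +220.183ms=2/5b
15) 6605.505ms=12b +1100.917ms=2b
16) 7706.422ms=14b +550.459ms=1b
17) 8256.881ms=15b +550.459ms=1b
Σ=16b of 16 (109bpm 4/4) — PASS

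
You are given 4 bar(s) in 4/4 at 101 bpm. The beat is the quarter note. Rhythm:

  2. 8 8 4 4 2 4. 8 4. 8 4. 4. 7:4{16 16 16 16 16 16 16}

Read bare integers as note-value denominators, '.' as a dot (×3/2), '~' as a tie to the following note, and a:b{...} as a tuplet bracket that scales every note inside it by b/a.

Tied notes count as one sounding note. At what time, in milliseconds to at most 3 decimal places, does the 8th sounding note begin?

1. 0.0ms @ 0 + 1782.178ms (3)
2. 1782.178ms @ 3 + 297.03ms (1/2)
3. 2079.208ms @ 7/2 + 297.03ms (1/2)
4. 2376.238ms @ 4 + 594.059ms (1)
5. 2970.297ms @ 5 + 594.059ms (1)
6. 3564.356ms @ 6 + 1188.119ms (2)
7. 4752.475ms @ 8 + 891.089ms (3/2)
8. 5643.564ms @ 19/2 + 297.03ms (1/2)
9. 5940.594ms @ 10 + 891.089ms (3/2)
10. 6831.683ms @ 23/2 + 297.03ms (1/2)
11. 7128.713ms @ 12 + 891.089ms (3/2)
12. 8019.802ms @ 27/2 + 891.089ms (3/2)
13. 8910.891ms @ 15 + 84.866ms (1/7)
14. 8995.757ms @ 106/7 + 84.866ms (1/7)
15. 9080.622ms @ 107/7 + 84.866ms (1/7)
16. 9165.488ms @ 108/7 + 84.866ms (1/7)
17. 9250.354ms @ 109/7 + 84.866ms (1/7)
18. 9335.219ms @ 110/7 + 84.866ms (1/7)
19. 9420.085ms @ 111/7 + 84.866ms (1/7)

note 8 onset = 19/2b = 5643.564ms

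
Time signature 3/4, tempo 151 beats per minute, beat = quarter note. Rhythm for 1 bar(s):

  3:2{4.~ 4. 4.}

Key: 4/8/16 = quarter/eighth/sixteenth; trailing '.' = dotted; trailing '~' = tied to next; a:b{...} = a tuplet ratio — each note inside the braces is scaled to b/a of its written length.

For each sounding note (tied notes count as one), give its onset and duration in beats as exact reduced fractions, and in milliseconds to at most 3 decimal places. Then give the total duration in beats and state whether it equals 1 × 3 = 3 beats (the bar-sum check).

1) 0.0ms=0b +794.702ms=2b
2) 794.702ms=2b +397.351ms=1b
Σ=3b of 3 (151bpm 3/4) — PASS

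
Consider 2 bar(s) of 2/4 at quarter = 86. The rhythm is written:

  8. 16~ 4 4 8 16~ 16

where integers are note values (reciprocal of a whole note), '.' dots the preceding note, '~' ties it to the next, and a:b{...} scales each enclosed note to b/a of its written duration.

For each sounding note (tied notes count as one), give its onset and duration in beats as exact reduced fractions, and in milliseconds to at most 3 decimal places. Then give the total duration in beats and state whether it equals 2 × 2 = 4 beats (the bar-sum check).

1) 0.0ms=0b +523.256ms=3/4b
2) 523.256ms=3/4b +872.093ms=5/4b
3) 1395.349ms=2b +697.674ms=1b
4) 2093.023ms=3b +348.837ms=1/2b
5) 2441.86ms=7/2b +348.837ms=1/2b
Σ=4b of 4 (86bpm 2/4) — PASS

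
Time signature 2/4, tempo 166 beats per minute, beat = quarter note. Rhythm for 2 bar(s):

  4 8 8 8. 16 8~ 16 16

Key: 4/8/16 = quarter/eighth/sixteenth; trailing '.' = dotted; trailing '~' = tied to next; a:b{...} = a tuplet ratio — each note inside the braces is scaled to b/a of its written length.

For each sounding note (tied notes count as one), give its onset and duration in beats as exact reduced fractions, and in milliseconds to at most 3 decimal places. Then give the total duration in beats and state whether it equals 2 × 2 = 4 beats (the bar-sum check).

1) 0.0ms=0b +361.446ms=1b
2) 361.446ms=1b +180.723ms=1/2b
3) 542.169ms=3/2b +180.723ms=1/2b
4) 722.892ms=2b +271.084ms=3/4b
5) 993.976ms=11/4b +90.361ms=1/4b
6) 1084.337ms=3b +271.084ms=3/4b
7) 1355.422ms=15/4b +90.361ms=1/4b
Σ=4b of 4 (166bpm 2/4) — PASS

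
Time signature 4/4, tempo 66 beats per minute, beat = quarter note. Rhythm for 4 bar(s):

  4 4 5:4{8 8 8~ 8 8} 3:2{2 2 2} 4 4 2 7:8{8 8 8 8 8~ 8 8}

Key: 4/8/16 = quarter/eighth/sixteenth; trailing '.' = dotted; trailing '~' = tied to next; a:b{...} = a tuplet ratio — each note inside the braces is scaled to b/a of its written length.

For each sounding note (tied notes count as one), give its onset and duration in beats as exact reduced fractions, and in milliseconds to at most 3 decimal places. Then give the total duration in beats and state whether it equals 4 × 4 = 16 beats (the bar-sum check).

1) 0.0ms=0b +909.091ms=1b
2) 909.091ms=1b +909.091ms=1b
3) 1818.182ms=2b +363.636ms=2/5b
4) 2181.818ms=12/5b +363.636ms=2/5b
5) 2545.455ms=14/5b +727.273ms=4/5b
6) 3272.727ms=18/5b +363.636ms=2/5b
7) 3636.364ms=4b +1212.121ms=4/3b
8) 4848.485ms=16/3b +1212.121ms=4/3b
9) 6060.606ms=20/3b +1212.121ms=4/3b
10) 7272.727ms=8b +909.091ms=1b
11) 8181.818ms=9b +909.091ms=1b
12) 9090.909ms=10b +1818.182ms=2b
13) 10909.091ms=12b +519.481ms=4/7b
14) 11428.571ms=88/7b +519.481ms=4/7b
15) 11948.052ms=92/7b +519.481ms=4/7b
16) 12467.532ms=96/7b +519.481ms=4/7b
17) 12987.013ms=100/7b +1038.961ms=8/7b
18) 14025.974ms=108/7b +519.481ms=4/7b
Σ=16b of 16 (66bpm 4/4) — PASS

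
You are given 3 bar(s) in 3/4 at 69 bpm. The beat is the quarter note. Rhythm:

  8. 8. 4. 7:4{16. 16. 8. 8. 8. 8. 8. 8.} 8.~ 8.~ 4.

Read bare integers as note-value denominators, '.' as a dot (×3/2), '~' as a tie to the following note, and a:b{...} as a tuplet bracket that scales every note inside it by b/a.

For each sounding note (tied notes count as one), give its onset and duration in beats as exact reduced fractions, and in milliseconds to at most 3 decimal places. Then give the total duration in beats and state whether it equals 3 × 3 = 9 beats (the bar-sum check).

1) 0.0ms=0b +652.174ms=3/4b
2) 652.174ms=3/4b +652.174ms=3/4b
3) 1304.348ms=3/2b +1304.348ms=3/2b
4) 2608.696ms=3b +186.335ms=3/14b
5) 2795.031ms=45/14b +186.335ms=3/14b
6) 2981.366ms=24/7b +372.671ms=3/7b
7) 3354.037ms=27/7b +372.671ms=3/7b
8) 3726.708ms=30/7b +372.671ms=3/7b
9) 4099.379ms=33/7b +372.671ms=3/7b
10) 4472.05ms=36/7b +372.671ms=3/7b
11) 4844.72ms=39/7b +372.671ms=3/7b
12) 5217.391ms=6b +2608.696ms=3b
Σ=9b of 9 (69bpm 3/4) — PASS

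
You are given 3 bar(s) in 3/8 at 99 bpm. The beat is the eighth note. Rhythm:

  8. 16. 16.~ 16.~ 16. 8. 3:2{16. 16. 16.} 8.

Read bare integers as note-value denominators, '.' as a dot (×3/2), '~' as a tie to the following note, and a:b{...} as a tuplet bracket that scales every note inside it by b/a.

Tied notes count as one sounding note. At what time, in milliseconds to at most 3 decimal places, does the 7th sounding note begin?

1. 0.0ms @ 0 + 909.091ms (3/2)
2. 909.091ms @ 3/2 + 454.545ms (3/4)
3. 1363.636ms @ 9/4 + 1363.636ms (9/4)
4. 2727.273ms @ 9/2 + 909.091ms (3/2)
5. 3636.364ms @ 6 + 303.03ms (1/2)
6. 3939.394ms @ 13/2 + 303.03ms (1/2)
7. 4242.424ms @ 7 + 303.03ms (1/2)
8. 4545.455ms @ 15/2 + 909.091ms (3/2)

note 7 onset = 7b = 4242.424ms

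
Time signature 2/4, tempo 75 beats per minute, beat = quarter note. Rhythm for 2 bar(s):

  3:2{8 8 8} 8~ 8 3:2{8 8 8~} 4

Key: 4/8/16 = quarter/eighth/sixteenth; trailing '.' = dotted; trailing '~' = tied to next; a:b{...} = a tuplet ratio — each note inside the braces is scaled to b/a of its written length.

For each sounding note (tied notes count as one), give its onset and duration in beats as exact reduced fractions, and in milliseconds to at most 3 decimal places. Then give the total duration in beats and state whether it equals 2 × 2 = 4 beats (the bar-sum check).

1) 0.0ms=0b +266.667ms=1/3b
2) 266.667ms=1/3b +266.667ms=1/3b
3) 533.333ms=2/3b +266.667ms=1/3b
4) 800.0ms=1b +800.0ms=1b
5) 1600.0ms=2b +266.667ms=1/3b
6) 1866.667ms=7/3b +266.667ms=1/3b
7) 2133.333ms=8/3b +1066.667ms=4/3b
Σ=4b of 4 (75bpm 2/4) — PASS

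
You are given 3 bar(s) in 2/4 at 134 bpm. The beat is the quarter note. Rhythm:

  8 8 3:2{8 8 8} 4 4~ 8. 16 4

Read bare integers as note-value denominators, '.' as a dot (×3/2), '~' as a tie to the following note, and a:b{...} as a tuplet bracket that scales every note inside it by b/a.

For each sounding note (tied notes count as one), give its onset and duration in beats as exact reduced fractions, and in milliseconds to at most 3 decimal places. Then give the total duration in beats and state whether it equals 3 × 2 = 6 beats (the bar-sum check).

1) 0.0ms=0b +223.881ms=1/2b
2) 223.881ms=1/2b +223.881ms=1/2b
3) 447.761ms=1b +149.254ms=1/3b
4) 597.015ms=4/3b +149.254ms=1/3b
5) 746.269ms=5/3b +149.254ms=1/3b
6) 895.522ms=2b +447.761ms=1b
7) 1343.284ms=3b +783.582ms=7/4b
8) 2126.866ms=19/4b +111.94ms=1/4b
9) 2238.806ms=5b +447.761ms=1b
Σ=6b of 6 (134bpm 2/4) — PASS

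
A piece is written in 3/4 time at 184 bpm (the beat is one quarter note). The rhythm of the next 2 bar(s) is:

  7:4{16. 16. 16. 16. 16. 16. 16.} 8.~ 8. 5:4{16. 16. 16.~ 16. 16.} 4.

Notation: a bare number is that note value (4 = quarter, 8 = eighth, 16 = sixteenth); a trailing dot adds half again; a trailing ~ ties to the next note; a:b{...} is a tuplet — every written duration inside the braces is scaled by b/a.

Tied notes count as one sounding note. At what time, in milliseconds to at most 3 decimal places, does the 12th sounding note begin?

note 12 onset = 21/5b = 1369.565ms

1. 0.0ms @ 0 + 69.876ms (3/14)
2. 69.876ms @ 3/14 + 69.876ms (3/14)
3. 139.752ms @ 3/7 + 69.876ms (3/14)
4. 209.627ms @ 9/14 + 69.876ms (3/14)
5. 279.503ms @ 6/7 + 69.876ms (3/14)
6. 349.379ms @ 15/14 + 69.876ms (3/14)
7. 419.255ms @ 9/7 + 69.876ms (3/14)
8. 489.13ms @ 3/2 + 489.13ms (3/2)
9. 978.261ms @ 3 + 97.826ms (3/10)
10. 1076.087ms @ 33/10 + 97.826ms (3/10)
11. 1173.913ms @ 18/5 + 195.652ms (3/5)
12. 1369.565ms @ 21/5 + 97.826ms (3/10)
13. 1467.391ms @ 9/2 + 489.13ms (3/2)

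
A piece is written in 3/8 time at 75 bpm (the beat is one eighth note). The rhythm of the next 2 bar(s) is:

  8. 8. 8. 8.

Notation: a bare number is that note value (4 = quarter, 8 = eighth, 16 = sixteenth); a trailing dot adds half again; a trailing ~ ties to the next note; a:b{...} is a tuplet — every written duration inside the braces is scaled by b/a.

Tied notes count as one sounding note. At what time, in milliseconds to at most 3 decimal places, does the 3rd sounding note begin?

note 3 onset = 3b = 2400.0ms

1. 0.0ms @ 0 + 1200.0ms (3/2)
2. 1200.0ms @ 3/2 + 1200.0ms (3/2)
3. 2400.0ms @ 3 + 1200.0ms (3/2)
4. 3600.0ms @ 9/2 + 1200.0ms (3/2)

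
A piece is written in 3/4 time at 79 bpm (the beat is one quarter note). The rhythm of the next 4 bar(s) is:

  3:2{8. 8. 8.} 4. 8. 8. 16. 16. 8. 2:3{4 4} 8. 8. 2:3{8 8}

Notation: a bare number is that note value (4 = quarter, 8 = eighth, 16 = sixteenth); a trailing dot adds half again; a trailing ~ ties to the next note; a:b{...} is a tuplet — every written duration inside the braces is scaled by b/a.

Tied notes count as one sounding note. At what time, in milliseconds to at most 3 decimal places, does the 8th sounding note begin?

note 8 onset = 39/8b = 3702.532ms

1. 0.0ms @ 0 + 379.747ms (1/2)
2. 379.747ms @ 1/2 + 379.747ms (1/2)
3. 759.494ms @ 1 + 379.747ms (1/2)
4. 1139.241ms @ 3/2 + 1139.241ms (3/2)
5. 2278.481ms @ 3 + 569.62ms (3/4)
6. 2848.101ms @ 15/4 + 569.62ms (3/4)
7. 3417.722ms @ 9/2 + 284.81ms (3/8)
8. 3702.532ms @ 39/8 + 284.81ms (3/8)
9. 3987.342ms @ 21/4 + 569.62ms (3/4)
10. 4556.962ms @ 6 + 1139.241ms (3/2)
11. 5696.203ms @ 15/2 + 1139.241ms (3/2)
12. 6835.443ms @ 9 + 569.62ms (3/4)
13. 7405.063ms @ 39/4 + 569.62ms (3/4)
14. 7974.684ms @ 21/2 + 569.62ms (3/4)
15. 8544.304ms @ 45/4 + 569.62ms (3/4)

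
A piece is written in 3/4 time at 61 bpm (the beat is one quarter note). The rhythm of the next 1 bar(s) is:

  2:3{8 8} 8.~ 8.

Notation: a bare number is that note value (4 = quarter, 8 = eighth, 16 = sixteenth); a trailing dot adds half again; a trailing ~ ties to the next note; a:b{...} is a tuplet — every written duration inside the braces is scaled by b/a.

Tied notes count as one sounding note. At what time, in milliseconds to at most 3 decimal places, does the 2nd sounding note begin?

note 2 onset = 3/4b = 737.705ms

1. 0.0ms @ 0 + 737.705ms (3/4)
2. 737.705ms @ 3/4 + 737.705ms (3/4)
3. 1475.41ms @ 3/2 + 1475.41ms (3/2)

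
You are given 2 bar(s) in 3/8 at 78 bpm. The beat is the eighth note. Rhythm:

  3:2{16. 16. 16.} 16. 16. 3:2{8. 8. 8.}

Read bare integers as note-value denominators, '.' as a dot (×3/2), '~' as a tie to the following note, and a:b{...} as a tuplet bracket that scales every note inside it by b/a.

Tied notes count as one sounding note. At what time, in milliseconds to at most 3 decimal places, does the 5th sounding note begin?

note 5 onset = 9/4b = 1730.769ms

1. 0.0ms @ 0 + 384.615ms (1/2)
2. 384.615ms @ 1/2 + 384.615ms (1/2)
3. 769.231ms @ 1 + 384.615ms (1/2)
4. 1153.846ms @ 3/2 + 576.923ms (3/4)
5. 1730.769ms @ 9/4 + 576.923ms (3/4)
6. 2307.692ms @ 3 + 769.231ms (1)
7. 3076.923ms @ 4 + 769.231ms (1)
8. 3846.154ms @ 5 + 769.231ms (1)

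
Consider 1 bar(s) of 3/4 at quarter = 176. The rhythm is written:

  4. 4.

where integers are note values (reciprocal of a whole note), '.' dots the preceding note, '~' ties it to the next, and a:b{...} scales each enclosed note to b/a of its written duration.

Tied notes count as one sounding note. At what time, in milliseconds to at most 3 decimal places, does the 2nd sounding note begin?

note 2 onset = 3/2b = 511.364ms

1. 0.0ms @ 0 + 511.364ms (3/2)
2. 511.364ms @ 3/2 + 511.364ms (3/2)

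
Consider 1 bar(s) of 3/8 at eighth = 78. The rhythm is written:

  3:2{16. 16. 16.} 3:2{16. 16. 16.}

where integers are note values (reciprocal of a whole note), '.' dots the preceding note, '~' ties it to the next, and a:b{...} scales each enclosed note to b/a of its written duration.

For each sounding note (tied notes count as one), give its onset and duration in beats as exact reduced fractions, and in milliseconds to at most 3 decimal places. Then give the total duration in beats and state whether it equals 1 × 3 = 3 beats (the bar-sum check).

1) 0.0ms=0b +384.615ms=1/2b
2) 384.615ms=1/2b +384.615ms=1/2b
3) 769.231ms=1b +384.615ms=1/2b
4) 1153.846ms=3/2b +384.615ms=1/2b
5) 1538.462ms=2b +384.615ms=1/2b
6) 1923.077ms=5/2b +384.615ms=1/2b
Σ=3b of 3 (78bpm 3/8) — PASS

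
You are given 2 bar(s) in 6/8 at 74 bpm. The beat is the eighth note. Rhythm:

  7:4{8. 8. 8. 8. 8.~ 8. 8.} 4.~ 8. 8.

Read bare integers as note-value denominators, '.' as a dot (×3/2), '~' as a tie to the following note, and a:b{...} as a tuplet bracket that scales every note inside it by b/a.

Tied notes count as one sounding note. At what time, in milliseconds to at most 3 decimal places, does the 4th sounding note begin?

note 4 onset = 18/7b = 2084.942ms

1. 0.0ms @ 0 + 694.981ms (6/7)
2. 694.981ms @ 6/7 + 694.981ms (6/7)
3. 1389.961ms @ 12/7 + 694.981ms (6/7)
4. 2084.942ms @ 18/7 + 694.981ms (6/7)
5. 2779.923ms @ 24/7 + 1389.961ms (12/7)
6. 4169.884ms @ 36/7 + 694.981ms (6/7)
7. 4864.865ms @ 6 + 3648.649ms (9/2)
8. 8513.514ms @ 21/2 + 1216.216ms (3/2)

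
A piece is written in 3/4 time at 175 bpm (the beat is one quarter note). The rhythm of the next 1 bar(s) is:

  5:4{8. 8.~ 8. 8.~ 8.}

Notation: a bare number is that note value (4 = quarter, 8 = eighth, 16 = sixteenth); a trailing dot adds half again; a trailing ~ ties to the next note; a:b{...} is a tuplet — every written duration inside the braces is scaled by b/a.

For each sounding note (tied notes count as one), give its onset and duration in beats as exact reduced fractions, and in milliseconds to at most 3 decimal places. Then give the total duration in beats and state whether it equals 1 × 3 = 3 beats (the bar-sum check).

1) 0.0ms=0b +205.714ms=3/5b
2) 205.714ms=3/5b +411.429ms=6/5b
3) 617.143ms=9/5b +411.429ms=6/5b
Σ=3b of 3 (175bpm 3/4) — PASS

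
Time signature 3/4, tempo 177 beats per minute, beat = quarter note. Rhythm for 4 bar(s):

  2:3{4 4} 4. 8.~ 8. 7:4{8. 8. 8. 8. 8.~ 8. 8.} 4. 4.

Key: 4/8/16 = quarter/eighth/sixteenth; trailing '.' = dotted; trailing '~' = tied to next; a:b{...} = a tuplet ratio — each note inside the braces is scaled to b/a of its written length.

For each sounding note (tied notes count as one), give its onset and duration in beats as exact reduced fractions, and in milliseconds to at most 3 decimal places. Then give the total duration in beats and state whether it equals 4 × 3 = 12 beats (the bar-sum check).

1) 0.0ms=0b +508.475ms=3/2b
2) 508.475ms=3/2b +508.475ms=3/2b
3) 1016.949ms=3b +508.475ms=3/2b
4) 1525.424ms=9/2b +508.475ms=3/2b
5) 2033.898ms=6b +145.278ms=3/7b
6) 2179.177ms=45/7b +145.278ms=3/7b
7) 2324.455ms=48/7b +145.278ms=3/7b
8) 2469.734ms=51/7b +145.278ms=3/7b
9) 2615.012ms=54/7b +290.557ms=6/7b
10) 2905.569ms=60/7b +145.278ms=3/7b
11) 3050.847ms=9b +508.475ms=3/2b
12) 3559.322ms=21/2b +508.475ms=3/2b
Σ=12b of 12 (177bpm 3/4) — PASS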